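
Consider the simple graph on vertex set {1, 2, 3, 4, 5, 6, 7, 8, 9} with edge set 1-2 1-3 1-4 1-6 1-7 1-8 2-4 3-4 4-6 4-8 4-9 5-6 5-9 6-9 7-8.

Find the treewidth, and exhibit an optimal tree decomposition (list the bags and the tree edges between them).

Every bag has size at most 3, so the width is 3 − 1 = 2 and tw(G) ≤ 2. On the other hand G contains the 3-clique {1, 4, 8}. A clique must lie in a single bag of any decomposition, so no decomposition can have width below 2. Combining the bounds, tw(G) = 2.

Treewidth 2.
Bags: B1 = {1, 4, 8}  B2 = {1, 3, 4}  B3 = {1, 4, 6}  B4 = {4, 6, 9}  B5 = {1, 2, 4}  B6 = {1, 7, 8}  B7 = {5, 6, 9}
Tree: B1–B2, B2–B3, B3–B4, B2–B5, B1–B6, B4–B7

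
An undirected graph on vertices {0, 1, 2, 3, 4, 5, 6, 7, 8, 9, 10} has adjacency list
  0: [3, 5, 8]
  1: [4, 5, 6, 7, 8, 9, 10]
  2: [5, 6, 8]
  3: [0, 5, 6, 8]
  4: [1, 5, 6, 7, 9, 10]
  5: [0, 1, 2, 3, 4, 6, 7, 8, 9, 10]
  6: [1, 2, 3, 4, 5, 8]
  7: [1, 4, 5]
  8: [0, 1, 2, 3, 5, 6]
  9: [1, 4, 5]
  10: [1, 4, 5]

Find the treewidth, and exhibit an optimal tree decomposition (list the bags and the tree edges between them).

Every bag has size at most 4, so the width is 4 − 1 = 3 and tw(G) ≤ 3. On the other hand G contains the 4-clique {0, 3, 5, 8}. A clique must lie in a single bag of any decomposition, so no decomposition can have width below 3. Combining the bounds, tw(G) = 3.

Treewidth 3.
Bags: B1 = {1, 4, 5, 7}  B2 = {1, 4, 5, 9}  B3 = {1, 4, 5, 6}  B4 = {1, 4, 5, 10}  B5 = {1, 5, 6, 8}  B6 = {3, 5, 6, 8}  B7 = {2, 5, 6, 8}  B8 = {0, 3, 5, 8}
Tree: B1–B2, B2–B3, B1–B4, B3–B5, B5–B6, B6–B7, B6–B8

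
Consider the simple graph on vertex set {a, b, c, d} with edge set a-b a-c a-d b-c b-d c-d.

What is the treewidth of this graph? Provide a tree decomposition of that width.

Treewidth 3.
One such decomposition:
Bags: B1 = {a, b, c, d}
Tree: (single bag)

With just one bag of size 4, the width is 4 − 1 = 3, so tw(G) ≤ 3. Conversely, {a, b, c, d} is a clique of size 4, and the vertices of any clique must share a bag in every tree decomposition; so some bag has ≥ 4 vertices and tw(G) ≥ 3. Therefore the treewidth is 3.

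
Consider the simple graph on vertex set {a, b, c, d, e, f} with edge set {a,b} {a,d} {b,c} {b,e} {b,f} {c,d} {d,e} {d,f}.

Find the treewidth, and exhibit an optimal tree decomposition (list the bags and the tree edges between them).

Every bag has size at most 3, so the width is 3 − 1 = 2 and tw(G) ≤ 2. The edges d–c–b–f–d form a cycle, so G is not a tree and its treewidth is at least 2. Hence tw(G) = 2 exactly.

Treewidth 2.
One optimal decomposition is:
Bags: B1 = {b, c, d}  B2 = {b, d, f}  B3 = {a, b, d}  B4 = {b, d, e}
Tree: B1–B2, B2–B3, B3–B4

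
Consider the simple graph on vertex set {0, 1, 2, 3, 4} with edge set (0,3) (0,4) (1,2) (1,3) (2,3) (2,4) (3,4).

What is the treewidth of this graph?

2

A width-2 tree decomposition is:
Bags: B1 = {2, 3, 4}  B2 = {0, 3, 4}  B3 = {1, 2, 3}
Tree: B1–B2, B1–B3
Every bag has size at most 3, so the width is 3 − 1 = 2 and tw(G) ≤ 2. For the lower bound, the 3 vertices {0, 3, 4} are pairwise adjacent, and any tree decomposition puts a clique entirely inside one bag — forcing width ≥ 2. The upper and lower bounds meet at 2, so that is the treewidth.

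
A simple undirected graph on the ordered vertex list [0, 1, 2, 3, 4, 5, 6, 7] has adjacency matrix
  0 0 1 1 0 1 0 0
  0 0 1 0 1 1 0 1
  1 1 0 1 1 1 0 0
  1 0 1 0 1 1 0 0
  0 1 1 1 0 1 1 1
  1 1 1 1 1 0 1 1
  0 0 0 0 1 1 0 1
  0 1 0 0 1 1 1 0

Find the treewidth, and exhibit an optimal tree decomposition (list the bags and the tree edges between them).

Each bag holds 4 vertices, so the decomposition has width 3, which upper-bounds the treewidth. Conversely, {0, 2, 3, 5} is a clique of size 4, and the vertices of any clique must share a bag in every tree decomposition; so some bag has ≥ 4 vertices and tw(G) ≥ 3. Combining the bounds, tw(G) = 3.

Treewidth 3.
One optimal decomposition is:
Bags: B1 = {1, 4, 5, 7}  B2 = {1, 2, 4, 5}  B3 = {2, 3, 4, 5}  B4 = {0, 2, 3, 5}  B5 = {4, 5, 6, 7}
Tree: B1–B2, B2–B3, B3–B4, B1–B5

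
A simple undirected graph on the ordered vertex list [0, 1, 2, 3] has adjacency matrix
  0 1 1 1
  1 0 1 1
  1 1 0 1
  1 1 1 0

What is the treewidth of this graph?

3

A width-3 tree decomposition is:
Bags: B1 = {0, 1, 2, 3}
Tree: (single bag)
With just one bag of size 4, the width is 4 − 1 = 3, so tw(G) ≤ 3. For the lower bound, the 4 vertices {0, 1, 2, 3} are pairwise adjacent, and any tree decomposition puts a clique entirely inside one bag — forcing width ≥ 3. Combining the bounds, tw(G) = 3.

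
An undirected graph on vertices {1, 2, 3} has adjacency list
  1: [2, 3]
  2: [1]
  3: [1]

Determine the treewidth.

1

A width-1 tree decomposition is:
Bags: B1 = {1, 3}  B2 = {1, 2}
Tree: B1–B2
Every bag has size at most 2, so the width is 2 − 1 = 1 and tw(G) ≤ 1. Since G has at least one edge (e.g. 1–3), it is not an edgeless graph, so tw(G) ≥ 1. The upper and lower bounds meet at 1, so that is the treewidth.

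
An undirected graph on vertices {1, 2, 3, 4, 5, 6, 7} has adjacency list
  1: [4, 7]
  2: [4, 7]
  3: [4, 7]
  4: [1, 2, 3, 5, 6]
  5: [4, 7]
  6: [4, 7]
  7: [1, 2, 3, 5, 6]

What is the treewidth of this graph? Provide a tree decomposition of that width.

Treewidth 2.
One optimal decomposition is:
Bags: B1 = {1, 4, 7}  B2 = {3, 4, 7}  B3 = {4, 6, 7}  B4 = {4, 5, 7}  B5 = {2, 4, 7}
Tree: B1–B2, B2–B3, B3–B4, B4–B5

Every bag has size at most 3, so the width is 3 − 1 = 2 and tw(G) ≤ 2. The edges 7–1–4–3–7 form a cycle, so G is not a tree and its treewidth is at least 2. Combining the bounds, tw(G) = 2.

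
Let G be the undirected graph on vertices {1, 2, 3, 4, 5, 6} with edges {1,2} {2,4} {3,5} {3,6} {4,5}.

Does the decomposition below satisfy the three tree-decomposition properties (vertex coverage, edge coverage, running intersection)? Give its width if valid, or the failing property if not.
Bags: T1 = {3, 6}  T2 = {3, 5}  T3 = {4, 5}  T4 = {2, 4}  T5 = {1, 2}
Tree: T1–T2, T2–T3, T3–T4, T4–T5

Every vertex of G appears in some bag (union = {1, 2, 3, 4, 5, 6}); every edge is covered by a bag; and for each vertex v the set of bags containing v is connected in the bag tree. The decomposition is therefore valid. The largest bag has 2 vertices, so the width is 1.

Yes; width 1.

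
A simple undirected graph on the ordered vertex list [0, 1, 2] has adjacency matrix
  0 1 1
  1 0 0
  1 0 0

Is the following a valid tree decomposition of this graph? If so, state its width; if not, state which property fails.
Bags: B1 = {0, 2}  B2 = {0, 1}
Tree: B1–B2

Checking the three conditions: (i) the bags cover all of {0, 1, 2}; (ii) for each edge, some bag contains both endpoints; (iii) the bags containing any fixed vertex form a subtree. All hold, so the decomposition is valid with width 2 − 1 = 1.

Yes; width 1.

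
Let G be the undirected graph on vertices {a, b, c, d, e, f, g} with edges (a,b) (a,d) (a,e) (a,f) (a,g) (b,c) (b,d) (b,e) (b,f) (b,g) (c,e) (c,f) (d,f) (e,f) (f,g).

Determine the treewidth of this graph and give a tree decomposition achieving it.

Treewidth 3.
One optimal decomposition is:
Bags: B1 = {b, c, e, f}  B2 = {a, b, e, f}  B3 = {a, b, f, g}  B4 = {a, b, d, f}
Tree: B1–B2, B2–B3, B3–B4

The largest bag has 4 vertices, giving width 3; this decomposition certifies tw(G) ≤ 3. On the other hand G contains the 4-clique {b, c, e, f}. A clique must lie in a single bag of any decomposition, so no decomposition can have width below 3. Hence tw(G) = 3 exactly.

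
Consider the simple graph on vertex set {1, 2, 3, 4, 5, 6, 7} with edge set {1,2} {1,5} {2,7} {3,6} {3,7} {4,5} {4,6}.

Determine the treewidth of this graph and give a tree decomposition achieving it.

Treewidth 2.
Bags: B1 = {2, 3, 7}  B2 = {2, 3, 6}  B3 = {2, 4, 6}  B4 = {2, 4, 5}  B5 = {1, 2, 5}
Tree: B1–B2, B2–B3, B3–B4, B4–B5

Each bag holds 3 vertices, so the decomposition has width 2, which upper-bounds the treewidth. Since 2–7–3–6–4–5–1–2 is a cycle in G, G is not acyclic. Forests are exactly the graphs of treewidth ≤ 1, so tw(G) ≥ 2. Therefore the treewidth is 2.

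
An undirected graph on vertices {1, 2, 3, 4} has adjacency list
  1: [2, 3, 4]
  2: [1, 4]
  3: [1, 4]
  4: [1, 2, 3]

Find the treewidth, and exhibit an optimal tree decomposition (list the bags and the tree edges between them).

Treewidth 2.
One optimal decomposition is:
Bags: B1 = {1, 3, 4}  B2 = {1, 2, 4}
Tree: B1–B2

Every bag has size at most 3, so the width is 3 − 1 = 2 and tw(G) ≤ 2. Conversely, {1, 2, 4} is a clique of size 3, and the vertices of any clique must share a bag in every tree decomposition; so some bag has ≥ 3 vertices and tw(G) ≥ 2. The upper and lower bounds meet at 2, so that is the treewidth.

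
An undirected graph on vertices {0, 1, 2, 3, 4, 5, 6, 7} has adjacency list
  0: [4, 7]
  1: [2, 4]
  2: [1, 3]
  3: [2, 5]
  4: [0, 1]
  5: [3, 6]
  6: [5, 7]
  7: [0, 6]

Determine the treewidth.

A width-2 tree decomposition is:
Bags: B1 = {0, 6, 7}  B2 = {0, 4, 6}  B3 = {1, 4, 6}  B4 = {1, 2, 6}  B5 = {2, 3, 6}  B6 = {3, 5, 6}
Tree: B1–B2, B2–B3, B3–B4, B4–B5, B5–B6
Every bag has size at most 3, so the width is 3 − 1 = 2 and tw(G) ≤ 2. The edges 6–7–0–4–1–2–3–5–6 form a cycle, so G is not a tree and its treewidth is at least 2. Therefore the treewidth is 2.

2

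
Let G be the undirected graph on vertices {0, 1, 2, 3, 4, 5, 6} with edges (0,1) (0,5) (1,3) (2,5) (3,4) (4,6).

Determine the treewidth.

1

A width-1 tree decomposition is:
Bags: B1 = {2, 5}  B2 = {0, 5}  B3 = {0, 1}  B4 = {1, 3}  B5 = {3, 4}  B6 = {4, 6}
Tree: B1–B2, B2–B3, B3–B4, B4–B5, B5–B6
The largest bag has 2 vertices, giving width 1; this decomposition certifies tw(G) ≤ 1. G has an edge, so its treewidth is at least 1. Combining the bounds, tw(G) = 1.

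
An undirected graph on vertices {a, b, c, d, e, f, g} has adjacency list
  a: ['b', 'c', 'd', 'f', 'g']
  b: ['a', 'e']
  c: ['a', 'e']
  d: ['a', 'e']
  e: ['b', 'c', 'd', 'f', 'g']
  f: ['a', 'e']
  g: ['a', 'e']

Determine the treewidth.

2

A width-2 tree decomposition is:
Bags: B1 = {a, e, f}  B2 = {a, e, g}  B3 = {a, b, e}  B4 = {a, d, e}  B5 = {a, c, e}
Tree: B1–B2, B2–B3, B3–B4, B4–B5
The largest bag has 3 vertices, giving width 2; this decomposition certifies tw(G) ≤ 2. Since e–f–a–g–e is a cycle in G, G is not acyclic. Forests are exactly the graphs of treewidth ≤ 1, so tw(G) ≥ 2. Therefore the treewidth is 2.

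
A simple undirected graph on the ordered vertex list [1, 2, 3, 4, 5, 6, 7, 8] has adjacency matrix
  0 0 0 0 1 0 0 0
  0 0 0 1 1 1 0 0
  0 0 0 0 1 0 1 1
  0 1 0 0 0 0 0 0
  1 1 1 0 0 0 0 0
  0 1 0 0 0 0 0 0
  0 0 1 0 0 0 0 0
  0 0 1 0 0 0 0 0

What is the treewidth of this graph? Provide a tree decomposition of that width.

Each bag holds 2 vertices, so the decomposition has width 1, which upper-bounds the treewidth. G has an edge, so its treewidth is at least 1. Combining the bounds, tw(G) = 1.

Treewidth 1.
One optimal decomposition is:
Bags: B1 = {1, 5}  B2 = {2, 5}  B3 = {2, 6}  B4 = {3, 5}  B5 = {2, 4}  B6 = {3, 8}  B7 = {3, 7}
Tree: B1–B2, B2–B3, B1–B4, B3–B5, B4–B6, B6–B7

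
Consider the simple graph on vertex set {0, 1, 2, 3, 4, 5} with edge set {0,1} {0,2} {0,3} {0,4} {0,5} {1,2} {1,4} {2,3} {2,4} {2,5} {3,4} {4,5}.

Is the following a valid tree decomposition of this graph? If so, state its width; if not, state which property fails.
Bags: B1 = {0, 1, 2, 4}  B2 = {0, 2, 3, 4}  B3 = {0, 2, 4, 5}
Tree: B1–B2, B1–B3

Vertex coverage: the bags together contain {0, 1, 2, 3, 4, 5}, the full vertex set. Edge coverage: each edge of G has both endpoints in at least one bag. Running intersection: for every vertex, the bags containing it form a connected subtree. All three properties hold, so this is a valid tree decomposition of width max|bag| − 1 = 3, and hence tw(G) ≤ 3.

Yes; width 3.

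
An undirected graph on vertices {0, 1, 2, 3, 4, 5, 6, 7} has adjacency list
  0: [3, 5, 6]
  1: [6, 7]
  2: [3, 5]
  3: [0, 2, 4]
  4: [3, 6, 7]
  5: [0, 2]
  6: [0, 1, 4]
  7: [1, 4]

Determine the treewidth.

2

A width-2 tree decomposition is:
Bags: B1 = {2, 3, 5}  B2 = {0, 3, 5}  B3 = {0, 3, 4}  B4 = {0, 4, 6}  B5 = {4, 6, 7}  B6 = {1, 6, 7}
Tree: B1–B2, B2–B3, B3–B4, B4–B5, B5–B6
Each bag holds 3 vertices, so the decomposition has width 2, which upper-bounds the treewidth. Since 2–5–0–3–2 is a cycle in G, G is not acyclic. Forests are exactly the graphs of treewidth ≤ 1, so tw(G) ≥ 2. Therefore the treewidth is 2.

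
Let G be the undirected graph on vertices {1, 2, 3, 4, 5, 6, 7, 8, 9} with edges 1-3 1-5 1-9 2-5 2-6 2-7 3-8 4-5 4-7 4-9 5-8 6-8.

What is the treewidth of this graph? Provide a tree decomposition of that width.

Treewidth 3.
One such decomposition:
Bags: B1 = {2, 4, 7, 9}  B2 = {2, 4, 5, 9}  B3 = {1, 2, 5, 9}  B4 = {1, 2, 5, 6}  B5 = {1, 5, 6, 8}  B6 = {1, 3, 6, 8}
Tree: B1–B2, B2–B3, B3–B4, B4–B5, B5–B6

Every bag has size at most 4, so the width is 4 − 1 = 3 and tw(G) ≤ 3. For the lower bound: the 4 vertex sets {4,7,9}, {2}, {5}, {1,3,6,8} are disjoint, each induces a connected subgraph, and every pair is joined by at least one edge of G. Contracting each set to a single vertex therefore yields K_{4} as a minor, and since treewidth is minor-monotone, tw(G) ≥ tw(K_{4}) = 3. Combining the bounds, tw(G) = 3.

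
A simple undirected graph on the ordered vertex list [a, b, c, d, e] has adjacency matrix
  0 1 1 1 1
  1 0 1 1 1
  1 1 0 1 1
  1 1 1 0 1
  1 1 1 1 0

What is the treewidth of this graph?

A width-4 tree decomposition is:
Bags: B1 = {a, b, c, d, e}
Tree: (single bag)
A single bag containing all 5 vertices is trivially a valid decomposition of width 4. For the lower bound, the 5 vertices {a, b, c, d, e} are pairwise adjacent, and any tree decomposition puts a clique entirely inside one bag — forcing width ≥ 4. The upper and lower bounds meet at 4, so that is the treewidth.

4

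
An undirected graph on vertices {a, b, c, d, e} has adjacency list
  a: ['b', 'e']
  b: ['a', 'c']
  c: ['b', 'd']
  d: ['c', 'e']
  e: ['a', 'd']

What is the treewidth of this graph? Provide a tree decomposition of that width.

Treewidth 2.
Bags: B1 = {a, b, e}  B2 = {b, d, e}  B3 = {b, c, d}
Tree: B1–B2, B2–B3

Each bag holds 3 vertices, so the decomposition has width 2, which upper-bounds the treewidth. The edges b–a–e–d–c–b form a cycle, so G is not a tree and its treewidth is at least 2. The upper and lower bounds meet at 2, so that is the treewidth.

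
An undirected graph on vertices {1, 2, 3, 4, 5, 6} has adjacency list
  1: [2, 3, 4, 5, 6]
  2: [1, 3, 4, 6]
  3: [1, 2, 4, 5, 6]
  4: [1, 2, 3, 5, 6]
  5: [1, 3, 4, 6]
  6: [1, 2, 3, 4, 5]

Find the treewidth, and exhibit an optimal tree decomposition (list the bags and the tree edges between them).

The largest bag has 5 vertices, giving width 4; this decomposition certifies tw(G) ≤ 4. On the other hand G contains the 5-clique {1, 2, 3, 4, 6}. A clique must lie in a single bag of any decomposition, so no decomposition can have width below 4. Combining the bounds, tw(G) = 4.

Treewidth 4.
Bags: B1 = {1, 2, 3, 4, 6}  B2 = {1, 3, 4, 5, 6}
Tree: B1–B2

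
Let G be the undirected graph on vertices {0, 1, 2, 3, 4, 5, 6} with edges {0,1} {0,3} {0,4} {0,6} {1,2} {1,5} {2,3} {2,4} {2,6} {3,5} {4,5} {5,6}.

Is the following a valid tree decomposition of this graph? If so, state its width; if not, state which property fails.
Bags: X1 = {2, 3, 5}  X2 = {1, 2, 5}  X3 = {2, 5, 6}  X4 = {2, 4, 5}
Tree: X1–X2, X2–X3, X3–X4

No — vertex 0 appears in no bag.

A tree decomposition must satisfy three properties: every vertex lies in some bag; for every edge, both endpoints lie together in some bag; and for every vertex, the bags containing it form a connected subtree. Here vertex 0 appears in no bag, so the decomposition is invalid.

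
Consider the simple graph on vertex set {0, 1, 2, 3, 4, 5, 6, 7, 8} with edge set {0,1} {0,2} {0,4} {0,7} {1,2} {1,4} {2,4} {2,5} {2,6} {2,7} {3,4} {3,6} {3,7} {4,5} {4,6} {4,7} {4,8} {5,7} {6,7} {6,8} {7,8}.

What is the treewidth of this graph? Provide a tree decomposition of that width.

Treewidth 3.
One optimal decomposition is:
Bags: B1 = {4, 6, 7, 8}  B2 = {2, 4, 6, 7}  B3 = {3, 4, 6, 7}  B4 = {0, 2, 4, 7}  B5 = {0, 1, 2, 4}  B6 = {2, 4, 5, 7}
Tree: B1–B2, B1–B3, B2–B4, B4–B5, B2–B6

Each bag holds 4 vertices, so the decomposition has width 3, which upper-bounds the treewidth. On the other hand G contains the 4-clique {0, 1, 2, 4}. A clique must lie in a single bag of any decomposition, so no decomposition can have width below 3. Therefore the treewidth is 3.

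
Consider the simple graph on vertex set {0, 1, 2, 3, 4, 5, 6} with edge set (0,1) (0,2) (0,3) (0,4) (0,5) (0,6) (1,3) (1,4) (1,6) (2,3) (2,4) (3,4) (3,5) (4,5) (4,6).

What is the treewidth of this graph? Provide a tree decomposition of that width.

Each bag holds 4 vertices, so the decomposition has width 3, which upper-bounds the treewidth. On the other hand G contains the 4-clique {0, 1, 3, 4}. A clique must lie in a single bag of any decomposition, so no decomposition can have width below 3. The upper and lower bounds meet at 3, so that is the treewidth.

Treewidth 3.
Bags: B1 = {0, 1, 4, 6}  B2 = {0, 1, 3, 4}  B3 = {0, 2, 3, 4}  B4 = {0, 3, 4, 5}
Tree: B1–B2, B2–B3, B2–B4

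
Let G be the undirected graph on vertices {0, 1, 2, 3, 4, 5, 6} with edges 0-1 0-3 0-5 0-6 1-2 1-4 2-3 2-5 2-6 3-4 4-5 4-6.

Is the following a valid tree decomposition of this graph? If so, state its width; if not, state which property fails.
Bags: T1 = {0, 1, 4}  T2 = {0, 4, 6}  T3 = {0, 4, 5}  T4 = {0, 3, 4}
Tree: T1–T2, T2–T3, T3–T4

A tree decomposition must satisfy three properties: every vertex lies in some bag; for every edge, both endpoints lie together in some bag; and for every vertex, the bags containing it form a connected subtree. Here vertex 2 appears in no bag, so the decomposition is invalid.

No — vertex 2 appears in no bag.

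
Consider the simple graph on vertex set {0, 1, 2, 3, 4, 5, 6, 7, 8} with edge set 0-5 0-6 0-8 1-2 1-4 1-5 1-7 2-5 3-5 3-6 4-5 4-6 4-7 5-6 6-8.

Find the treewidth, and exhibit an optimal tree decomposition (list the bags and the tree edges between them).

Treewidth 2.
One such decomposition:
Bags: B1 = {1, 4, 5}  B2 = {4, 5, 6}  B3 = {1, 4, 7}  B4 = {3, 5, 6}  B5 = {0, 5, 6}  B6 = {0, 6, 8}  B7 = {1, 2, 5}
Tree: B1–B2, B1–B3, B2–B4, B4–B5, B5–B6, B1–B7

Every bag has size at most 3, so the width is 3 − 1 = 2 and tw(G) ≤ 2. On the other hand G contains the 3-clique {0, 6, 8}. A clique must lie in a single bag of any decomposition, so no decomposition can have width below 2. Combining the bounds, tw(G) = 2.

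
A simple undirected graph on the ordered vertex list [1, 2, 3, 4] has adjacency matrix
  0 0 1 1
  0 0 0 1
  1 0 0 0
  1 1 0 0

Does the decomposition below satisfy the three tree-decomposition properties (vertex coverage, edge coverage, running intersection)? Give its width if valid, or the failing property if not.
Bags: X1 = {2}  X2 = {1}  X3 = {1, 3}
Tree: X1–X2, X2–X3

A tree decomposition must satisfy three properties: every vertex lies in some bag; for every edge, both endpoints lie together in some bag; and for every vertex, the bags containing it form a connected subtree. Here vertex 4 appears in no bag, so the decomposition is invalid.

No — vertex 4 appears in no bag.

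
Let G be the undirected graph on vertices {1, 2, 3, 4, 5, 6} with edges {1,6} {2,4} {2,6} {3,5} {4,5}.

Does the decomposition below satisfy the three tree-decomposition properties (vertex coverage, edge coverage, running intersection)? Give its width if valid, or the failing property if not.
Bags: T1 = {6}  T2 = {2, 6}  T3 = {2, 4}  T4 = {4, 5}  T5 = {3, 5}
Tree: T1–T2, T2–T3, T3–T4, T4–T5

No — vertex 1 appears in no bag.

A tree decomposition must satisfy three properties: every vertex lies in some bag; for every edge, both endpoints lie together in some bag; and for every vertex, the bags containing it form a connected subtree. Here vertex 1 appears in no bag, so the decomposition is invalid.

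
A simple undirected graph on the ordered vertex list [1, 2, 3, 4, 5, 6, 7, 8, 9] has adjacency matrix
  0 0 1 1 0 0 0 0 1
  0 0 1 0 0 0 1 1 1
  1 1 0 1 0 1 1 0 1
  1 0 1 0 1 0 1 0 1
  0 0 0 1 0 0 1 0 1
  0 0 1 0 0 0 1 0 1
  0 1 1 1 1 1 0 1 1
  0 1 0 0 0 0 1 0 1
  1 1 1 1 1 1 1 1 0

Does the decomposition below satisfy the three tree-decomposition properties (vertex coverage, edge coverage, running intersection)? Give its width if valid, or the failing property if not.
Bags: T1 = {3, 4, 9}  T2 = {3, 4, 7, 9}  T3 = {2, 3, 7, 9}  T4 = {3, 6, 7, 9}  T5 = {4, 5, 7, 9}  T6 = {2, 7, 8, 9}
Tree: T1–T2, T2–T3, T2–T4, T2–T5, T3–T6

No — vertex 1 appears in no bag.

A tree decomposition must satisfy three properties: every vertex lies in some bag; for every edge, both endpoints lie together in some bag; and for every vertex, the bags containing it form a connected subtree. Here vertex 1 appears in no bag, so the decomposition is invalid.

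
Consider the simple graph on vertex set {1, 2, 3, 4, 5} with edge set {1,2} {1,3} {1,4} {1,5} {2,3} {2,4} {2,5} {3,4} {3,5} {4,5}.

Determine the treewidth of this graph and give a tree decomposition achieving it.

Treewidth 4.
One optimal decomposition is:
Bags: B1 = {1, 2, 3, 4, 5}
Tree: (single bag)

A single bag containing all 5 vertices is trivially a valid decomposition of width 4. Conversely, {1, 2, 3, 4, 5} is a clique of size 5, and the vertices of any clique must share a bag in every tree decomposition; so some bag has ≥ 5 vertices and tw(G) ≥ 4. Combining the bounds, tw(G) = 4.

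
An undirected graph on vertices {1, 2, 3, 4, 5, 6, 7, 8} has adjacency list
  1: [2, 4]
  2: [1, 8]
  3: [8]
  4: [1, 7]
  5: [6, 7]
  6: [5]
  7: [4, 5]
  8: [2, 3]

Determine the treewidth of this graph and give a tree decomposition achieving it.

Each bag holds 2 vertices, so the decomposition has width 1, which upper-bounds the treewidth. G has an edge, so its treewidth is at least 1. Therefore the treewidth is 1.

Treewidth 1.
Bags: B1 = {3, 8}  B2 = {2, 8}  B3 = {1, 2}  B4 = {1, 4}  B5 = {4, 7}  B6 = {5, 7}  B7 = {5, 6}
Tree: B1–B2, B2–B3, B3–B4, B4–B5, B5–B6, B6–B7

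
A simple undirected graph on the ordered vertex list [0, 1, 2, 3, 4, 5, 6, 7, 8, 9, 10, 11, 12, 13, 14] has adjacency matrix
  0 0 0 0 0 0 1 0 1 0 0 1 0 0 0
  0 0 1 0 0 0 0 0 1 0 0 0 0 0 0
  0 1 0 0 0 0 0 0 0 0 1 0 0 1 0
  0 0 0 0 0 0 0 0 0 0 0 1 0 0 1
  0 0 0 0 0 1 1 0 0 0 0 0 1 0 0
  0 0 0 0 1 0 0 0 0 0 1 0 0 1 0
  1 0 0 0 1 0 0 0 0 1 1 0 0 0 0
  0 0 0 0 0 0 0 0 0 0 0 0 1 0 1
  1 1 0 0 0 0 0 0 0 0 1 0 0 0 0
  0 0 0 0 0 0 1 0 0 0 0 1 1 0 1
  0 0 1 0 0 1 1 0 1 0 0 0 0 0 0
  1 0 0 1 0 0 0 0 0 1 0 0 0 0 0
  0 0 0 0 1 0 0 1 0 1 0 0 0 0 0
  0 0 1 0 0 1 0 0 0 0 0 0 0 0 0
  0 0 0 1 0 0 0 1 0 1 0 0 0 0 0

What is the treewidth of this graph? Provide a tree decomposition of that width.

Treewidth 3.
Bags: B1 = {3, 7, 12, 14}  B2 = {3, 9, 12, 14}  B3 = {3, 9, 11, 12}  B4 = {4, 9, 11, 12}  B5 = {4, 6, 9, 11}  B6 = {0, 4, 6, 11}  B7 = {0, 4, 5, 6}  B8 = {0, 5, 6, 10}  B9 = {0, 5, 8, 10}  B10 = {5, 8, 10, 13}  B11 = {2, 8, 10, 13}  B12 = {1, 2, 8, 13}
Tree: B1–B2, B2–B3, B3–B4, B4–B5, B5–B6, B6–B7, B7–B8, B8–B9, B9–B10, B10–B11, B11–B12

The largest bag has 4 vertices, giving width 3; this decomposition certifies tw(G) ≤ 3. For the lower bound: the 4 vertex sets {3,7,14}, {12}, {9}, {0,4,6,11} are disjoint, each induces a connected subgraph, and every pair is joined by at least one edge of G. Contracting each set to a single vertex therefore yields K_{4} as a minor, and since treewidth is minor-monotone, tw(G) ≥ tw(K_{4}) = 3. The upper and lower bounds meet at 3, so that is the treewidth.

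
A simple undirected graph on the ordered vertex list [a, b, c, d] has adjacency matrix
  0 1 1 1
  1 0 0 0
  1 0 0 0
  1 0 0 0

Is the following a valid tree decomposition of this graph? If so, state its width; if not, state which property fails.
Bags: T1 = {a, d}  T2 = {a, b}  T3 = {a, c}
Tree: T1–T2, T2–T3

Vertex coverage: the bags together contain {a, b, c, d}, the full vertex set. Edge coverage: each edge of G has both endpoints in at least one bag. Running intersection: for every vertex, the bags containing it form a connected subtree. All three properties hold, so this is a valid tree decomposition of width max|bag| − 1 = 1, and hence tw(G) ≤ 1.

Yes; width 1.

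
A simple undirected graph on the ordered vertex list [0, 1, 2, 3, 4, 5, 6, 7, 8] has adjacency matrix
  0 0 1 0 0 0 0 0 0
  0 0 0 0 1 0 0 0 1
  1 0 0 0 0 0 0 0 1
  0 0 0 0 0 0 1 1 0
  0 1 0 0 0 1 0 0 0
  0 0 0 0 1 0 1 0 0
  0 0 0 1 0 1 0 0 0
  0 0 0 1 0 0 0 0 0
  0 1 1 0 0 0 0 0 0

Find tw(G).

1

A width-1 tree decomposition is:
Bags: B1 = {0, 2}  B2 = {2, 8}  B3 = {1, 8}  B4 = {1, 4}  B5 = {4, 5}  B6 = {5, 6}  B7 = {3, 6}  B8 = {3, 7}
Tree: B1–B2, B2–B3, B3–B4, B4–B5, B5–B6, B6–B7, B7–B8
Every bag has size at most 2, so the width is 2 − 1 = 1 and tw(G) ≤ 1. Since G has at least one edge (e.g. 0–2), it is not an edgeless graph, so tw(G) ≥ 1. Therefore the treewidth is 1.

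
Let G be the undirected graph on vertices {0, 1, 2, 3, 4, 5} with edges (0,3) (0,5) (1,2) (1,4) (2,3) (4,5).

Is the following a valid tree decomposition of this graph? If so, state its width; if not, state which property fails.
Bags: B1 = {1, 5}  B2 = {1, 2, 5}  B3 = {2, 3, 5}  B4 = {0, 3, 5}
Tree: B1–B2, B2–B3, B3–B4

No — vertex 4 appears in no bag.

A tree decomposition must satisfy three properties: every vertex lies in some bag; for every edge, both endpoints lie together in some bag; and for every vertex, the bags containing it form a connected subtree. Here vertex 4 appears in no bag, so the decomposition is invalid.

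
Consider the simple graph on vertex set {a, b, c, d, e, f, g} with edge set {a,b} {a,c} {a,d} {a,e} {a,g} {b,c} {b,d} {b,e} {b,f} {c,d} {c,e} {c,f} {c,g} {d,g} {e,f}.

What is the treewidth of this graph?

A width-3 tree decomposition is:
Bags: B1 = {a, b, c, e}  B2 = {b, c, e, f}  B3 = {a, b, c, d}  B4 = {a, c, d, g}
Tree: B1–B2, B1–B3, B3–B4
Every bag has size at most 4, so the width is 4 − 1 = 3 and tw(G) ≤ 3. On the other hand G contains the 4-clique {a, c, d, g}. A clique must lie in a single bag of any decomposition, so no decomposition can have width below 3. Combining the bounds, tw(G) = 3.

3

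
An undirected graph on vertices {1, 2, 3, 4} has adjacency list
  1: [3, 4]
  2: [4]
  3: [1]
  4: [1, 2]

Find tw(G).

1

A width-1 tree decomposition is:
Bags: B1 = {2, 4}  B2 = {1, 4}  B3 = {1, 3}
Tree: B1–B2, B2–B3
The largest bag has 2 vertices, giving width 1; this decomposition certifies tw(G) ≤ 1. Since G has at least one edge (e.g. 4–2), it is not an edgeless graph, so tw(G) ≥ 1. The upper and lower bounds meet at 1, so that is the treewidth.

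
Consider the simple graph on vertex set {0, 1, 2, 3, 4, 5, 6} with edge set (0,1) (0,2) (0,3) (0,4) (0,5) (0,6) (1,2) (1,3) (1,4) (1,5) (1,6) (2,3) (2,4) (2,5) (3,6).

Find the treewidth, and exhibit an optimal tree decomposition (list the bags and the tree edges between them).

Treewidth 3.
One such decomposition:
Bags: B1 = {0, 1, 2, 4}  B2 = {0, 1, 2, 5}  B3 = {0, 1, 2, 3}  B4 = {0, 1, 3, 6}
Tree: B1–B2, B2–B3, B3–B4

Each bag holds 4 vertices, so the decomposition has width 3, which upper-bounds the treewidth. On the other hand G contains the 4-clique {0, 1, 2, 3}. A clique must lie in a single bag of any decomposition, so no decomposition can have width below 3. The upper and lower bounds meet at 3, so that is the treewidth.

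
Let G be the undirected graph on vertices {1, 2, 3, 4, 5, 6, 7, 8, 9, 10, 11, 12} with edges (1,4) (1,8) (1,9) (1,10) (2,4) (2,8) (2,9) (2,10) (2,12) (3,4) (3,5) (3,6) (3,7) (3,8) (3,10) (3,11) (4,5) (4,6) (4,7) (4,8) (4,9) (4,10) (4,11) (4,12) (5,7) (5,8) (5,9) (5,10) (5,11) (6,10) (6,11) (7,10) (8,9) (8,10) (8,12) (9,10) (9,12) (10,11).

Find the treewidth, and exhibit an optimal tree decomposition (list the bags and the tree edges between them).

Each bag holds 5 vertices, so the decomposition has width 4, which upper-bounds the treewidth. On the other hand G contains the 5-clique {1, 4, 8, 9, 10}. A clique must lie in a single bag of any decomposition, so no decomposition can have width below 4. Combining the bounds, tw(G) = 4.

Treewidth 4.
One optimal decomposition is:
Bags: B1 = {4, 5, 8, 9, 10}  B2 = {3, 4, 5, 8, 10}  B3 = {2, 4, 8, 9, 10}  B4 = {1, 4, 8, 9, 10}  B5 = {3, 4, 5, 10, 11}  B6 = {3, 4, 6, 10, 11}  B7 = {3, 4, 5, 7, 10}  B8 = {2, 4, 8, 9, 12}
Tree: B1–B2, B1–B3, B3–B4, B2–B5, B5–B6, B2–B7, B3–B8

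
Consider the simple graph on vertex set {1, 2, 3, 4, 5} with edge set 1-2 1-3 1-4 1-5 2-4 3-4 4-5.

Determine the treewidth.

A width-2 tree decomposition is:
Bags: B1 = {1, 3, 4}  B2 = {1, 2, 4}  B3 = {1, 4, 5}
Tree: B1–B2, B2–B3
The largest bag has 3 vertices, giving width 2; this decomposition certifies tw(G) ≤ 2. On the other hand G contains the 3-clique {1, 2, 4}. A clique must lie in a single bag of any decomposition, so no decomposition can have width below 2. Hence tw(G) = 2 exactly.

2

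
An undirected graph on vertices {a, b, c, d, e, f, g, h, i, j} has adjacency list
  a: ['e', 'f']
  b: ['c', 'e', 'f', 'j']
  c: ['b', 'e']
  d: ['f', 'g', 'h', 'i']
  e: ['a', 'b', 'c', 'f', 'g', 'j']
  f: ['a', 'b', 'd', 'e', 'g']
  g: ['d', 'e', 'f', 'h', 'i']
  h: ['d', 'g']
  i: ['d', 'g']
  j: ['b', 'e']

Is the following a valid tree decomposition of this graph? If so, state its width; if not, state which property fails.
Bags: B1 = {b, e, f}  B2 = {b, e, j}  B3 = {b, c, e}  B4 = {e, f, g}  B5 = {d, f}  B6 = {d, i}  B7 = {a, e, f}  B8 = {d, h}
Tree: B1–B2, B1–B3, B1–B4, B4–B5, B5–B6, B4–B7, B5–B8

A tree decomposition must satisfy three properties: every vertex lies in some bag; for every edge, both endpoints lie together in some bag; and for every vertex, the bags containing it form a connected subtree. Here edge (g,d) lies in no bag, so the decomposition is invalid.

No — edge (g,d) lies in no bag.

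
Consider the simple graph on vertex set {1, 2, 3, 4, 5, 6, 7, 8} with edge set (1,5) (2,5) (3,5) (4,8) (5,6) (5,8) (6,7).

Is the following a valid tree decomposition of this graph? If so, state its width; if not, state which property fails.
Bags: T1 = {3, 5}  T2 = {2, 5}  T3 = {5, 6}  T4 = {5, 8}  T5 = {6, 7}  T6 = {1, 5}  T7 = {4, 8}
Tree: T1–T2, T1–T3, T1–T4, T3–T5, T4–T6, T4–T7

Yes; width 1.

Checking the three conditions: (i) the bags cover all of {1, 2, 3, 4, 5, 6, 7, 8}; (ii) for each edge, some bag contains both endpoints; (iii) the bags containing any fixed vertex form a subtree. All hold, so the decomposition is valid with width 2 − 1 = 1.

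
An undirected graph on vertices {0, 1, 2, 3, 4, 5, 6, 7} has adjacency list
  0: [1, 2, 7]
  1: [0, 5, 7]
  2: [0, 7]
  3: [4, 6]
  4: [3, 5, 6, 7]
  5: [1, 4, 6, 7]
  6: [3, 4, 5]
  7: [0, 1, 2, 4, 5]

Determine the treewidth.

A width-2 tree decomposition is:
Bags: B1 = {0, 1, 7}  B2 = {1, 5, 7}  B3 = {4, 5, 7}  B4 = {4, 5, 6}  B5 = {3, 4, 6}  B6 = {0, 2, 7}
Tree: B1–B2, B2–B3, B3–B4, B4–B5, B1–B6
Each bag holds 3 vertices, so the decomposition has width 2, which upper-bounds the treewidth. On the other hand G contains the 3-clique {3, 4, 6}. A clique must lie in a single bag of any decomposition, so no decomposition can have width below 2. Combining the bounds, tw(G) = 2.

2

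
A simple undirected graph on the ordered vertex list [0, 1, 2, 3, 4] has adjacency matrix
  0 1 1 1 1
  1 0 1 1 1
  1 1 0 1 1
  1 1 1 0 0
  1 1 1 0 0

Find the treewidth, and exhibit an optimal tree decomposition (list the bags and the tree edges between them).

Treewidth 3.
One such decomposition:
Bags: B1 = {0, 1, 2, 3}  B2 = {0, 1, 2, 4}
Tree: B1–B2

Every bag has size at most 4, so the width is 4 − 1 = 3 and tw(G) ≤ 3. For the lower bound, the 4 vertices {0, 1, 2, 3} are pairwise adjacent, and any tree decomposition puts a clique entirely inside one bag — forcing width ≥ 3. The upper and lower bounds meet at 3, so that is the treewidth.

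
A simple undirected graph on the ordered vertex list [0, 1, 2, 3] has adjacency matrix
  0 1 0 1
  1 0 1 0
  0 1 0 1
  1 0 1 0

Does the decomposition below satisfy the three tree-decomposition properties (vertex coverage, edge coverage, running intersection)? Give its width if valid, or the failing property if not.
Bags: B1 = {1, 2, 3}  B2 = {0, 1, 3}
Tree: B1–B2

Every vertex of G appears in some bag (union = {0, 1, 2, 3}); every edge is covered by a bag; and for each vertex v the set of bags containing v is connected in the bag tree. The decomposition is therefore valid. The largest bag has 3 vertices, so the width is 2.

Yes; width 2.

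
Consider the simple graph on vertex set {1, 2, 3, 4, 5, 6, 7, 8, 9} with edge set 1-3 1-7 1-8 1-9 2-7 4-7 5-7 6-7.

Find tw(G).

1

A width-1 tree decomposition is:
Bags: B1 = {1, 7}  B2 = {1, 9}  B3 = {1, 8}  B4 = {6, 7}  B5 = {4, 7}  B6 = {1, 3}  B7 = {5, 7}  B8 = {2, 7}
Tree: B1–B2, B1–B3, B1–B4, B1–B5, B2–B6, B1–B7, B4–B8
Every bag has size at most 2, so the width is 2 − 1 = 1 and tw(G) ≤ 1. Any graph with an edge has treewidth ≥ 1, and G has the edge 1–7. Combining the bounds, tw(G) = 1.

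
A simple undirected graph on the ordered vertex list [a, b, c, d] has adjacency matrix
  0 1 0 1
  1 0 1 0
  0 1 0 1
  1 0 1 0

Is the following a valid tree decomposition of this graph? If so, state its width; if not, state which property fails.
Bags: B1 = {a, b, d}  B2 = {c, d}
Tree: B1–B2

No — edge (b,c) lies in no bag.

A tree decomposition must satisfy three properties: every vertex lies in some bag; for every edge, both endpoints lie together in some bag; and for every vertex, the bags containing it form a connected subtree. Here edge (b,c) lies in no bag, so the decomposition is invalid.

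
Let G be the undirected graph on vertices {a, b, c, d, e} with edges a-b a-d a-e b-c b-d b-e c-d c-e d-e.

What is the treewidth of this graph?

3

A width-3 tree decomposition is:
Bags: B1 = {b, c, d, e}  B2 = {a, b, d, e}
Tree: B1–B2
Each bag holds 4 vertices, so the decomposition has width 3, which upper-bounds the treewidth. On the other hand G contains the 4-clique {b, c, d, e}. A clique must lie in a single bag of any decomposition, so no decomposition can have width below 3. Therefore the treewidth is 3.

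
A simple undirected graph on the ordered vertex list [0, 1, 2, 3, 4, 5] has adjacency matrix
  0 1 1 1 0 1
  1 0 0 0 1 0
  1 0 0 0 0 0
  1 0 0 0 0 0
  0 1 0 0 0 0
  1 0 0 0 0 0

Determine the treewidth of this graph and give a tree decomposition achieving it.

Each bag holds 2 vertices, so the decomposition has width 1, which upper-bounds the treewidth. Any graph with an edge has treewidth ≥ 1, and G has the edge 1–4. Hence tw(G) = 1 exactly.

Treewidth 1.
One such decomposition:
Bags: B1 = {1, 4}  B2 = {0, 1}  B3 = {0, 5}  B4 = {0, 2}  B5 = {0, 3}
Tree: B1–B2, B2–B3, B3–B4, B4–B5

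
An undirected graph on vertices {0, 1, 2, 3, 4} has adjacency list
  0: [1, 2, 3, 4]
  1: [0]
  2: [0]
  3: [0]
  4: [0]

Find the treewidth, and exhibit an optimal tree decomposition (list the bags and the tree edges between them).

The largest bag has 2 vertices, giving width 1; this decomposition certifies tw(G) ≤ 1. Any graph with an edge has treewidth ≥ 1, and G has the edge 2–0. Therefore the treewidth is 1.

Treewidth 1.
One such decomposition:
Bags: B1 = {0, 2}  B2 = {0, 4}  B3 = {0, 3}  B4 = {0, 1}
Tree: B1–B2, B1–B3, B3–B4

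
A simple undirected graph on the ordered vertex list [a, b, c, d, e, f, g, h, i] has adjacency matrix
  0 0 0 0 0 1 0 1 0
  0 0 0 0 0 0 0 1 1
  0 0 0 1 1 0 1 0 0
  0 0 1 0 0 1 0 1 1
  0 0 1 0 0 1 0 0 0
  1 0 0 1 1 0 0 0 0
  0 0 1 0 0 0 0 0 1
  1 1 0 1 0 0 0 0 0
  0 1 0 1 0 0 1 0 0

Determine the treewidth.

A width-3 tree decomposition is:
Bags: B1 = {c, e, g, i}  B2 = {c, d, e, i}  B3 = {d, e, f, i}  B4 = {b, d, f, i}  B5 = {b, d, f, h}  B6 = {a, b, f, h}
Tree: B1–B2, B2–B3, B3–B4, B4–B5, B5–B6
The largest bag has 4 vertices, giving width 3; this decomposition certifies tw(G) ≤ 3. For the lower bound: the 4 vertex sets {c,e,g}, {i}, {d}, {a,b,f,h} are disjoint, each induces a connected subgraph, and every pair is joined by at least one edge of G. Contracting each set to a single vertex therefore yields K_{4} as a minor, and since treewidth is minor-monotone, tw(G) ≥ tw(K_{4}) = 3. Hence tw(G) = 3 exactly.

3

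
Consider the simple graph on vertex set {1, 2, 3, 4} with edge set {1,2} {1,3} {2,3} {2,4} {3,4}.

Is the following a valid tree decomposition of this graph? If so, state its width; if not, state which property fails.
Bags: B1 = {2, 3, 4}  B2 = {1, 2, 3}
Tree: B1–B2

Yes; width 2.

Checking the three conditions: (i) the bags cover all of {1, 2, 3, 4}; (ii) for each edge, some bag contains both endpoints; (iii) the bags containing any fixed vertex form a subtree. All hold, so the decomposition is valid with width 3 − 1 = 2.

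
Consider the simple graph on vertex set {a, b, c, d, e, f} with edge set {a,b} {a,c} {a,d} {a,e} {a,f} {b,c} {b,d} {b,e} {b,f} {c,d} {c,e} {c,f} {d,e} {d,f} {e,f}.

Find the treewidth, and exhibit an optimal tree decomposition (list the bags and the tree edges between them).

A single bag containing all 6 vertices is trivially a valid decomposition of width 5. On the other hand G contains the 6-clique {a, b, c, d, e, f}. A clique must lie in a single bag of any decomposition, so no decomposition can have width below 5. The upper and lower bounds meet at 5, so that is the treewidth.

Treewidth 5.
One optimal decomposition is:
Bags: B1 = {a, b, c, d, e, f}
Tree: (single bag)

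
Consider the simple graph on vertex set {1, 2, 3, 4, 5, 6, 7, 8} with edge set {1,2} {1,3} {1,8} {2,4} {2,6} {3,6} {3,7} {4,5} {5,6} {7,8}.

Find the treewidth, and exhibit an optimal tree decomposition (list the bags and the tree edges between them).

The largest bag has 3 vertices, giving width 2; this decomposition certifies tw(G) ≤ 2. For the lower bound, G contains the cycle 4–5–6–2–4, so G is not a forest; only forests have treewidth ≤ 1, hence tw(G) ≥ 2. Therefore the treewidth is 2.

Treewidth 2.
Bags: B1 = {2, 4, 5}  B2 = {2, 5, 6}  B3 = {1, 2, 6}  B4 = {1, 3, 6}  B5 = {1, 3, 8}  B6 = {3, 7, 8}
Tree: B1–B2, B2–B3, B3–B4, B4–B5, B5–B6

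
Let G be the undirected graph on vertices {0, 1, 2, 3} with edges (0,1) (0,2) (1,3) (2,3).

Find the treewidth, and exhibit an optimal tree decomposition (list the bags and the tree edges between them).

Treewidth 2.
Bags: B1 = {1, 2, 3}  B2 = {0, 1, 2}
Tree: B1–B2

Every bag has size at most 3, so the width is 3 − 1 = 2 and tw(G) ≤ 2. The edges 1–3–2–0–1 form a cycle, so G is not a tree and its treewidth is at least 2. Therefore the treewidth is 2.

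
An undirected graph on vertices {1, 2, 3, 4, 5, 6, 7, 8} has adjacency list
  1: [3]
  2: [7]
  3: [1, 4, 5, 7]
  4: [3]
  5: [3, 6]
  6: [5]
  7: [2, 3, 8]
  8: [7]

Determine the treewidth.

A width-1 tree decomposition is:
Bags: B1 = {3, 7}  B2 = {3, 5}  B3 = {5, 6}  B4 = {2, 7}  B5 = {7, 8}  B6 = {3, 4}  B7 = {1, 3}
Tree: B1–B2, B2–B3, B1–B4, B1–B5, B2–B6, B6–B7
Each bag holds 2 vertices, so the decomposition has width 1, which upper-bounds the treewidth. G has an edge, so its treewidth is at least 1. Hence tw(G) = 1 exactly.

1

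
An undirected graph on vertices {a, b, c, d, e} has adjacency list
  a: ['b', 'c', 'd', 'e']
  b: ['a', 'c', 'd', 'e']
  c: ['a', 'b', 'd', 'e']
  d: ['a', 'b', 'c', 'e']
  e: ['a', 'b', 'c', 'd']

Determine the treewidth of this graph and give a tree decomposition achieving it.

With just one bag of size 5, the width is 5 − 1 = 4, so tw(G) ≤ 4. For the lower bound, the 5 vertices {a, b, c, d, e} are pairwise adjacent, and any tree decomposition puts a clique entirely inside one bag — forcing width ≥ 4. The upper and lower bounds meet at 4, so that is the treewidth.

Treewidth 4.
One optimal decomposition is:
Bags: B1 = {a, b, c, d, e}
Tree: (single bag)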